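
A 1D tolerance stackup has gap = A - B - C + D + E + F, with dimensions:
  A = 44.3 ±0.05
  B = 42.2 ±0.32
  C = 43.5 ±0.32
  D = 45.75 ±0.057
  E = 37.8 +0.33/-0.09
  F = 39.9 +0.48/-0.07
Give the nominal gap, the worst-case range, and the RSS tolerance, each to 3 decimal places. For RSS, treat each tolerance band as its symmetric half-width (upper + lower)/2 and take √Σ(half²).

nominal=82.050 wc=[81.143,83.607] rss=0.575

Stack each dimension's contribution:
  +A: nom +44.300 → Σnom=44.300; wc +0.050/-0.050 → slack +0.050/-0.050; half-tol=0.050, Σhalf²=0.002500
  -B: nom -42.200 → Σnom=2.100; wc +0.320/-0.320 → slack +0.370/-0.370; half-tol=0.320, Σhalf²=0.104900
  -C: nom -43.500 → Σnom=-41.400; wc +0.320/-0.320 → slack +0.690/-0.690; half-tol=0.320, Σhalf²=0.207300
  +D: nom +45.750 → Σnom=4.350; wc +0.057/-0.057 → slack +0.747/-0.747; half-tol=0.057, Σhalf²=0.210549
  +E: nom +37.800 → Σnom=42.150; wc +0.330/-0.090 → slack +1.077/-0.837; half-tol=0.210, Σhalf²=0.254649
  +F: nom +39.900 → Σnom=82.050; wc +0.480/-0.070 → slack +1.557/-0.907; half-tol=0.275, Σhalf²=0.330274
Nominal = 82.050. Worst-case = [82.050 - 0.907, 82.050 + 1.557] = [81.143, 83.607]. RSS = √0.330274 = 0.575.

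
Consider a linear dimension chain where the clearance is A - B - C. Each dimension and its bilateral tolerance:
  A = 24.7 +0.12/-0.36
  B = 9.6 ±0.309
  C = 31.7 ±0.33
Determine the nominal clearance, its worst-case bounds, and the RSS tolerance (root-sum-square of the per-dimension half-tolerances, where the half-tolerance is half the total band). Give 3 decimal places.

nominal=-16.600 wc=[-17.599,-15.841] rss=0.512

Stack each dimension's contribution:
  +A: nom +24.700 → Σnom=24.700; wc +0.120/-0.360 → slack +0.120/-0.360; half-tol=0.240, Σhalf²=0.057600
  -B: nom -9.600 → Σnom=15.100; wc +0.309/-0.309 → slack +0.429/-0.669; half-tol=0.309, Σhalf²=0.153081
  -C: nom -31.700 → Σnom=-16.600; wc +0.330/-0.330 → slack +0.759/-0.999; half-tol=0.330, Σhalf²=0.261981
Nominal = -16.600. Worst-case = [-16.600 - 0.999, -16.600 + 0.759] = [-17.599, -15.841]. RSS = √0.261981 = 0.512.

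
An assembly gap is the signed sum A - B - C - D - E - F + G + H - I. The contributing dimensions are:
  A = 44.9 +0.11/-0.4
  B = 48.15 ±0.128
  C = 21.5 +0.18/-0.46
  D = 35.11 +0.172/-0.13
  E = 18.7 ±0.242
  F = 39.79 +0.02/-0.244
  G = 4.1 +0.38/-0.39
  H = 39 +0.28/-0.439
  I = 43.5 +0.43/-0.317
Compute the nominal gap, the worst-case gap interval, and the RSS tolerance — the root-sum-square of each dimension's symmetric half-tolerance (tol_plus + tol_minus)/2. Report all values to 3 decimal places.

Stack each dimension's contribution:
  +A: nom +44.900 → Σnom=44.900; wc +0.110/-0.400 → slack +0.110/-0.400; half-tol=0.255, Σhalf²=0.065025
  -B: nom -48.150 → Σnom=-3.250; wc +0.128/-0.128 → slack +0.238/-0.528; half-tol=0.128, Σhalf²=0.081409
  -C: nom -21.500 → Σnom=-24.750; wc +0.460/-0.180 → slack +0.698/-0.708; half-tol=0.320, Σhalf²=0.183809
  -D: nom -35.110 → Σnom=-59.860; wc +0.130/-0.172 → slack +0.828/-0.880; half-tol=0.151, Σhalf²=0.206610
  -E: nom -18.700 → Σnom=-78.560; wc +0.242/-0.242 → slack +1.070/-1.122; half-tol=0.242, Σhalf²=0.265174
  -F: nom -39.790 → Σnom=-118.350; wc +0.244/-0.020 → slack +1.314/-1.142; half-tol=0.132, Σhalf²=0.282598
  +G: nom +4.100 → Σnom=-114.250; wc +0.380/-0.390 → slack +1.694/-1.532; half-tol=0.385, Σhalf²=0.430823
  +H: nom +39.000 → Σnom=-75.250; wc +0.280/-0.439 → slack +1.974/-1.971; half-tol=0.360, Σhalf²=0.560063
  -I: nom -43.500 → Σnom=-118.750; wc +0.317/-0.430 → slack +2.291/-2.401; half-tol=0.373, Σhalf²=0.699566
Nominal = -118.750. Worst-case = [-118.750 - 2.401, -118.750 + 2.291] = [-121.151, -116.459]. RSS = √0.699566 = 0.836.

nominal=-118.750 wc=[-121.151,-116.459] rss=0.836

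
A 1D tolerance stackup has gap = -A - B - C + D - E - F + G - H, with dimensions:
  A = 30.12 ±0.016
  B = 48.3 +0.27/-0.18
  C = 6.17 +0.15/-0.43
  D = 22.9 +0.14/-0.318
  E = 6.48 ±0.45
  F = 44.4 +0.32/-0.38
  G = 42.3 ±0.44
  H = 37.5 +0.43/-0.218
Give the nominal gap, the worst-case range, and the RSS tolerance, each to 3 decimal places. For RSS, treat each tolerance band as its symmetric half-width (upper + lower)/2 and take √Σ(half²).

Stack each dimension's contribution:
  -A: nom -30.120 → Σnom=-30.120; wc +0.016/-0.016 → slack +0.016/-0.016; half-tol=0.016, Σhalf²=0.000256
  -B: nom -48.300 → Σnom=-78.420; wc +0.180/-0.270 → slack +0.196/-0.286; half-tol=0.225, Σhalf²=0.050881
  -C: nom -6.170 → Σnom=-84.590; wc +0.430/-0.150 → slack +0.626/-0.436; half-tol=0.290, Σhalf²=0.134981
  +D: nom +22.900 → Σnom=-61.690; wc +0.140/-0.318 → slack +0.766/-0.754; half-tol=0.229, Σhalf²=0.187422
  -E: nom -6.480 → Σnom=-68.170; wc +0.450/-0.450 → slack +1.216/-1.204; half-tol=0.450, Σhalf²=0.389922
  -F: nom -44.400 → Σnom=-112.570; wc +0.380/-0.320 → slack +1.596/-1.524; half-tol=0.350, Σhalf²=0.512422
  +G: nom +42.300 → Σnom=-70.270; wc +0.440/-0.440 → slack +2.036/-1.964; half-tol=0.440, Σhalf²=0.706022
  -H: nom -37.500 → Σnom=-107.770; wc +0.218/-0.430 → slack +2.254/-2.394; half-tol=0.324, Σhalf²=0.810998
Nominal = -107.770. Worst-case = [-107.770 - 2.394, -107.770 + 2.254] = [-110.164, -105.516]. RSS = √0.810998 = 0.901.

nominal=-107.770 wc=[-110.164,-105.516] rss=0.901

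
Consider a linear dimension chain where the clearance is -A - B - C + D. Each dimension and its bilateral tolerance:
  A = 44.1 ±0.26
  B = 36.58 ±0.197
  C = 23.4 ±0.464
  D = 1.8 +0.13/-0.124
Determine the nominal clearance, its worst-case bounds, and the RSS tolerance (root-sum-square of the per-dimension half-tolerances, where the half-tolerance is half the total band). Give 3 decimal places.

Stack each dimension's contribution:
  -A: nom -44.100 → Σnom=-44.100; wc +0.260/-0.260 → slack +0.260/-0.260; half-tol=0.260, Σhalf²=0.067600
  -B: nom -36.580 → Σnom=-80.680; wc +0.197/-0.197 → slack +0.457/-0.457; half-tol=0.197, Σhalf²=0.106409
  -C: nom -23.400 → Σnom=-104.080; wc +0.464/-0.464 → slack +0.921/-0.921; half-tol=0.464, Σhalf²=0.321705
  +D: nom +1.800 → Σnom=-102.280; wc +0.130/-0.124 → slack +1.051/-1.045; half-tol=0.127, Σhalf²=0.337834
Nominal = -102.280. Worst-case = [-102.280 - 1.045, -102.280 + 1.051] = [-103.325, -101.229]. RSS = √0.337834 = 0.581.

nominal=-102.280 wc=[-103.325,-101.229] rss=0.581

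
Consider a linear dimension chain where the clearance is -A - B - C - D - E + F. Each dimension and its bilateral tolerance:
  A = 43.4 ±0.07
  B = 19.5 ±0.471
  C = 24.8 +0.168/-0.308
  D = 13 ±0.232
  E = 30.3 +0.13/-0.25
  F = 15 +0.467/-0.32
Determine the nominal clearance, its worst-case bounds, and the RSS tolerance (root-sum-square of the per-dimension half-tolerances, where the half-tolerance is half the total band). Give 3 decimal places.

nominal=-116.000 wc=[-117.391,-114.202] rss=0.727

Stack each dimension's contribution:
  -A: nom -43.400 → Σnom=-43.400; wc +0.070/-0.070 → slack +0.070/-0.070; half-tol=0.070, Σhalf²=0.004900
  -B: nom -19.500 → Σnom=-62.900; wc +0.471/-0.471 → slack +0.541/-0.541; half-tol=0.471, Σhalf²=0.226741
  -C: nom -24.800 → Σnom=-87.700; wc +0.308/-0.168 → slack +0.849/-0.709; half-tol=0.238, Σhalf²=0.283385
  -D: nom -13.000 → Σnom=-100.700; wc +0.232/-0.232 → slack +1.081/-0.941; half-tol=0.232, Σhalf²=0.337209
  -E: nom -30.300 → Σnom=-131.000; wc +0.250/-0.130 → slack +1.331/-1.071; half-tol=0.190, Σhalf²=0.373309
  +F: nom +15.000 → Σnom=-116.000; wc +0.467/-0.320 → slack +1.798/-1.391; half-tol=0.394, Σhalf²=0.528151
Nominal = -116.000. Worst-case = [-116.000 - 1.391, -116.000 + 1.798] = [-117.391, -114.202]. RSS = √0.528151 = 0.727.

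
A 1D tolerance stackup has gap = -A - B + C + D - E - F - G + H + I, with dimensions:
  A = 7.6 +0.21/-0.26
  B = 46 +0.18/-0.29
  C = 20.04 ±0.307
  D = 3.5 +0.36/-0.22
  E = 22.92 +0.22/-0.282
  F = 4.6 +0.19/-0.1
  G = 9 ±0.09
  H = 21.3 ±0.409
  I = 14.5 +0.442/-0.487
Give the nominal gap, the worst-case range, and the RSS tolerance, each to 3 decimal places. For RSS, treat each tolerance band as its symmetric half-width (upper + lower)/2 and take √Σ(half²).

nominal=-30.780 wc=[-33.093,-28.240] rss=0.874

Stack each dimension's contribution:
  -A: nom -7.600 → Σnom=-7.600; wc +0.260/-0.210 → slack +0.260/-0.210; half-tol=0.235, Σhalf²=0.055225
  -B: nom -46.000 → Σnom=-53.600; wc +0.290/-0.180 → slack +0.550/-0.390; half-tol=0.235, Σhalf²=0.110450
  +C: nom +20.040 → Σnom=-33.560; wc +0.307/-0.307 → slack +0.857/-0.697; half-tol=0.307, Σhalf²=0.204699
  +D: nom +3.500 → Σnom=-30.060; wc +0.360/-0.220 → slack +1.217/-0.917; half-tol=0.290, Σhalf²=0.288799
  -E: nom -22.920 → Σnom=-52.980; wc +0.282/-0.220 → slack +1.499/-1.137; half-tol=0.251, Σhalf²=0.351800
  -F: nom -4.600 → Σnom=-57.580; wc +0.100/-0.190 → slack +1.599/-1.327; half-tol=0.145, Σhalf²=0.372825
  -G: nom -9.000 → Σnom=-66.580; wc +0.090/-0.090 → slack +1.689/-1.417; half-tol=0.090, Σhalf²=0.380925
  +H: nom +21.300 → Σnom=-45.280; wc +0.409/-0.409 → slack +2.098/-1.826; half-tol=0.409, Σhalf²=0.548206
  +I: nom +14.500 → Σnom=-30.780; wc +0.442/-0.487 → slack +2.540/-2.313; half-tol=0.465, Σhalf²=0.763966
Nominal = -30.780. Worst-case = [-30.780 - 2.313, -30.780 + 2.540] = [-33.093, -28.240]. RSS = √0.763966 = 0.874.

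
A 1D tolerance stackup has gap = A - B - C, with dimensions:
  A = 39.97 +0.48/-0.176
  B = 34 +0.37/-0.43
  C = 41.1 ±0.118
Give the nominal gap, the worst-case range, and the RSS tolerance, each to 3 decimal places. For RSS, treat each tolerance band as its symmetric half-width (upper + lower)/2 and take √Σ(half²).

nominal=-35.130 wc=[-35.794,-34.102] rss=0.531

Stack each dimension's contribution:
  +A: nom +39.970 → Σnom=39.970; wc +0.480/-0.176 → slack +0.480/-0.176; half-tol=0.328, Σhalf²=0.107584
  -B: nom -34.000 → Σnom=5.970; wc +0.430/-0.370 → slack +0.910/-0.546; half-tol=0.400, Σhalf²=0.267584
  -C: nom -41.100 → Σnom=-35.130; wc +0.118/-0.118 → slack +1.028/-0.664; half-tol=0.118, Σhalf²=0.281508
Nominal = -35.130. Worst-case = [-35.130 - 0.664, -35.130 + 1.028] = [-35.794, -34.102]. RSS = √0.281508 = 0.531.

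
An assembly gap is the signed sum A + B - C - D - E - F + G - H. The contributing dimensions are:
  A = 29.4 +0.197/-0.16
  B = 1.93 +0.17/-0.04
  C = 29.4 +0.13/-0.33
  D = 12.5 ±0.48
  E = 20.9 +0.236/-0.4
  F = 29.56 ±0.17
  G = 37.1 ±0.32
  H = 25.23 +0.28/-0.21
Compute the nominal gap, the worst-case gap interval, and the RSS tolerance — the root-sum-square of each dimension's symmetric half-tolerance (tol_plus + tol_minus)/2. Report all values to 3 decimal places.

Stack each dimension's contribution:
  +A: nom +29.400 → Σnom=29.400; wc +0.197/-0.160 → slack +0.197/-0.160; half-tol=0.178, Σhalf²=0.031862
  +B: nom +1.930 → Σnom=31.330; wc +0.170/-0.040 → slack +0.367/-0.200; half-tol=0.105, Σhalf²=0.042887
  -C: nom -29.400 → Σnom=1.930; wc +0.330/-0.130 → slack +0.697/-0.330; half-tol=0.230, Σhalf²=0.095787
  -D: nom -12.500 → Σnom=-10.570; wc +0.480/-0.480 → slack +1.177/-0.810; half-tol=0.480, Σhalf²=0.326187
  -E: nom -20.900 → Σnom=-31.470; wc +0.400/-0.236 → slack +1.577/-1.046; half-tol=0.318, Σhalf²=0.427311
  -F: nom -29.560 → Σnom=-61.030; wc +0.170/-0.170 → slack +1.747/-1.216; half-tol=0.170, Σhalf²=0.456211
  +G: nom +37.100 → Σnom=-23.930; wc +0.320/-0.320 → slack +2.067/-1.536; half-tol=0.320, Σhalf²=0.558611
  -H: nom -25.230 → Σnom=-49.160; wc +0.210/-0.280 → slack +2.277/-1.816; half-tol=0.245, Σhalf²=0.618636
Nominal = -49.160. Worst-case = [-49.160 - 1.816, -49.160 + 2.277] = [-50.976, -46.883]. RSS = √0.618636 = 0.787.

nominal=-49.160 wc=[-50.976,-46.883] rss=0.787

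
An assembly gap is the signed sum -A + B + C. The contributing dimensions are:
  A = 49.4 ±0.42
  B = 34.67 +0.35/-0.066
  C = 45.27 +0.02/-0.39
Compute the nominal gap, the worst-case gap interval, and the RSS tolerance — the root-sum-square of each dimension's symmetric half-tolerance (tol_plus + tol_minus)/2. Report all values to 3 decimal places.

nominal=30.540 wc=[29.664,31.330] rss=0.512

Stack each dimension's contribution:
  -A: nom -49.400 → Σnom=-49.400; wc +0.420/-0.420 → slack +0.420/-0.420; half-tol=0.420, Σhalf²=0.176400
  +B: nom +34.670 → Σnom=-14.730; wc +0.350/-0.066 → slack +0.770/-0.486; half-tol=0.208, Σhalf²=0.219664
  +C: nom +45.270 → Σnom=30.540; wc +0.020/-0.390 → slack +0.790/-0.876; half-tol=0.205, Σhalf²=0.261689
Nominal = 30.540. Worst-case = [30.540 - 0.876, 30.540 + 0.790] = [29.664, 31.330]. RSS = √0.261689 = 0.512.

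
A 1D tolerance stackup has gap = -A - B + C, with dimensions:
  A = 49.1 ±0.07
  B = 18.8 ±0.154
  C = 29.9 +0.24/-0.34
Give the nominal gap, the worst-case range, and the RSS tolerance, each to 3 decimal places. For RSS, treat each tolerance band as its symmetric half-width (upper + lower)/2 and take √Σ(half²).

Stack each dimension's contribution:
  -A: nom -49.100 → Σnom=-49.100; wc +0.070/-0.070 → slack +0.070/-0.070; half-tol=0.070, Σhalf²=0.004900
  -B: nom -18.800 → Σnom=-67.900; wc +0.154/-0.154 → slack +0.224/-0.224; half-tol=0.154, Σhalf²=0.028616
  +C: nom +29.900 → Σnom=-38.000; wc +0.240/-0.340 → slack +0.464/-0.564; half-tol=0.290, Σhalf²=0.112716
Nominal = -38.000. Worst-case = [-38.000 - 0.564, -38.000 + 0.464] = [-38.564, -37.536]. RSS = √0.112716 = 0.336.

nominal=-38.000 wc=[-38.564,-37.536] rss=0.336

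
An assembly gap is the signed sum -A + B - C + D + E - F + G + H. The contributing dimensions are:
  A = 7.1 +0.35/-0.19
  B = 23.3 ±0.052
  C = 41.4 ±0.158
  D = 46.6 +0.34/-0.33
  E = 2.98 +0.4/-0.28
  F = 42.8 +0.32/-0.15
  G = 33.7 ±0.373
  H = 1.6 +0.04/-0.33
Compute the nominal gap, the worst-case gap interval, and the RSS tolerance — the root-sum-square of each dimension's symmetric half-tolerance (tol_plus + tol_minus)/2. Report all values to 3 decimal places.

nominal=16.880 wc=[14.687,18.583] rss=0.746

Stack each dimension's contribution:
  -A: nom -7.100 → Σnom=-7.100; wc +0.190/-0.350 → slack +0.190/-0.350; half-tol=0.270, Σhalf²=0.072900
  +B: nom +23.300 → Σnom=16.200; wc +0.052/-0.052 → slack +0.242/-0.402; half-tol=0.052, Σhalf²=0.075604
  -C: nom -41.400 → Σnom=-25.200; wc +0.158/-0.158 → slack +0.400/-0.560; half-tol=0.158, Σhalf²=0.100568
  +D: nom +46.600 → Σnom=21.400; wc +0.340/-0.330 → slack +0.740/-0.890; half-tol=0.335, Σhalf²=0.212793
  +E: nom +2.980 → Σnom=24.380; wc +0.400/-0.280 → slack +1.140/-1.170; half-tol=0.340, Σhalf²=0.328393
  -F: nom -42.800 → Σnom=-18.420; wc +0.150/-0.320 → slack +1.290/-1.490; half-tol=0.235, Σhalf²=0.383618
  +G: nom +33.700 → Σnom=15.280; wc +0.373/-0.373 → slack +1.663/-1.863; half-tol=0.373, Σhalf²=0.522747
  +H: nom +1.600 → Σnom=16.880; wc +0.040/-0.330 → slack +1.703/-2.193; half-tol=0.185, Σhalf²=0.556972
Nominal = 16.880. Worst-case = [16.880 - 2.193, 16.880 + 1.703] = [14.687, 18.583]. RSS = √0.556972 = 0.746.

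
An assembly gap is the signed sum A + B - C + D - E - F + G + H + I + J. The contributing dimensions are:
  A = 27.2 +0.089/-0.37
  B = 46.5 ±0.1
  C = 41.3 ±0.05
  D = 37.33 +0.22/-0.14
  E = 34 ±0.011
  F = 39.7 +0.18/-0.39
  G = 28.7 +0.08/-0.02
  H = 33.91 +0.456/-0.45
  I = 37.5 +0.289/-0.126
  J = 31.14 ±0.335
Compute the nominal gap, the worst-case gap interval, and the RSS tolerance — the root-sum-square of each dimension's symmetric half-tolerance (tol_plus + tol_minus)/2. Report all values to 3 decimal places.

nominal=127.280 wc=[125.498,129.300] rss=0.736

Stack each dimension's contribution:
  +A: nom +27.200 → Σnom=27.200; wc +0.089/-0.370 → slack +0.089/-0.370; half-tol=0.229, Σhalf²=0.052670
  +B: nom +46.500 → Σnom=73.700; wc +0.100/-0.100 → slack +0.189/-0.470; half-tol=0.100, Σhalf²=0.062670
  -C: nom -41.300 → Σnom=32.400; wc +0.050/-0.050 → slack +0.239/-0.520; half-tol=0.050, Σhalf²=0.065170
  +D: nom +37.330 → Σnom=69.730; wc +0.220/-0.140 → slack +0.459/-0.660; half-tol=0.180, Σhalf²=0.097570
  -E: nom -34.000 → Σnom=35.730; wc +0.011/-0.011 → slack +0.470/-0.671; half-tol=0.011, Σhalf²=0.097691
  -F: nom -39.700 → Σnom=-3.970; wc +0.390/-0.180 → slack +0.860/-0.851; half-tol=0.285, Σhalf²=0.178916
  +G: nom +28.700 → Σnom=24.730; wc +0.080/-0.020 → slack +0.940/-0.871; half-tol=0.050, Σhalf²=0.181416
  +H: nom +33.910 → Σnom=58.640; wc +0.456/-0.450 → slack +1.396/-1.321; half-tol=0.453, Σhalf²=0.386625
  +I: nom +37.500 → Σnom=96.140; wc +0.289/-0.126 → slack +1.685/-1.447; half-tol=0.207, Σhalf²=0.429682
  +J: nom +31.140 → Σnom=127.280; wc +0.335/-0.335 → slack +2.020/-1.782; half-tol=0.335, Σhalf²=0.541907
Nominal = 127.280. Worst-case = [127.280 - 1.782, 127.280 + 2.020] = [125.498, 129.300]. RSS = √0.541907 = 0.736.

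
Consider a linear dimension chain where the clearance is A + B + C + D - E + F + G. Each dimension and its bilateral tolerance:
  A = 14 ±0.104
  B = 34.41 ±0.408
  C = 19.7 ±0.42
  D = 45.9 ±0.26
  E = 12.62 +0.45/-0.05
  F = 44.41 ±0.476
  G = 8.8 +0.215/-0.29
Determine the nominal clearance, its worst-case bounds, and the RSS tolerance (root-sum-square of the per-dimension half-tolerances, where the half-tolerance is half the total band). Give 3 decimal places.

nominal=154.600 wc=[152.192,156.533] rss=0.880

Stack each dimension's contribution:
  +A: nom +14.000 → Σnom=14.000; wc +0.104/-0.104 → slack +0.104/-0.104; half-tol=0.104, Σhalf²=0.010816
  +B: nom +34.410 → Σnom=48.410; wc +0.408/-0.408 → slack +0.512/-0.512; half-tol=0.408, Σhalf²=0.177280
  +C: nom +19.700 → Σnom=68.110; wc +0.420/-0.420 → slack +0.932/-0.932; half-tol=0.420, Σhalf²=0.353680
  +D: nom +45.900 → Σnom=114.010; wc +0.260/-0.260 → slack +1.192/-1.192; half-tol=0.260, Σhalf²=0.421280
  -E: nom -12.620 → Σnom=101.390; wc +0.050/-0.450 → slack +1.242/-1.642; half-tol=0.250, Σhalf²=0.483780
  +F: nom +44.410 → Σnom=145.800; wc +0.476/-0.476 → slack +1.718/-2.118; half-tol=0.476, Σhalf²=0.710356
  +G: nom +8.800 → Σnom=154.600; wc +0.215/-0.290 → slack +1.933/-2.408; half-tol=0.253, Σhalf²=0.774112
Nominal = 154.600. Worst-case = [154.600 - 2.408, 154.600 + 1.933] = [152.192, 156.533]. RSS = √0.774112 = 0.880.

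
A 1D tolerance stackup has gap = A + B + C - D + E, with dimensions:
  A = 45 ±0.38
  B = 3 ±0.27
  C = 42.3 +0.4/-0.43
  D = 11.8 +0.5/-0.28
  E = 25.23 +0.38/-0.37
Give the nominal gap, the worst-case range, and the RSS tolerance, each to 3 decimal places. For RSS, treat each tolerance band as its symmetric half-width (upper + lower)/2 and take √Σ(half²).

nominal=103.730 wc=[101.780,105.440] rss=0.826

Stack each dimension's contribution:
  +A: nom +45.000 → Σnom=45.000; wc +0.380/-0.380 → slack +0.380/-0.380; half-tol=0.380, Σhalf²=0.144400
  +B: nom +3.000 → Σnom=48.000; wc +0.270/-0.270 → slack +0.650/-0.650; half-tol=0.270, Σhalf²=0.217300
  +C: nom +42.300 → Σnom=90.300; wc +0.400/-0.430 → slack +1.050/-1.080; half-tol=0.415, Σhalf²=0.389525
  -D: nom -11.800 → Σnom=78.500; wc +0.280/-0.500 → slack +1.330/-1.580; half-tol=0.390, Σhalf²=0.541625
  +E: nom +25.230 → Σnom=103.730; wc +0.380/-0.370 → slack +1.710/-1.950; half-tol=0.375, Σhalf²=0.682250
Nominal = 103.730. Worst-case = [103.730 - 1.950, 103.730 + 1.710] = [101.780, 105.440]. RSS = √0.682250 = 0.826.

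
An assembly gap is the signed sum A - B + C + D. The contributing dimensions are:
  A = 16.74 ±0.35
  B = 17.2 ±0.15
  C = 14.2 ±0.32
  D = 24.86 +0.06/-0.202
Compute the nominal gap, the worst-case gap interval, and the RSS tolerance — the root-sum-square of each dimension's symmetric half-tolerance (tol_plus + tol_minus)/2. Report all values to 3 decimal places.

nominal=38.600 wc=[37.578,39.480] rss=0.514

Stack each dimension's contribution:
  +A: nom +16.740 → Σnom=16.740; wc +0.350/-0.350 → slack +0.350/-0.350; half-tol=0.350, Σhalf²=0.122500
  -B: nom -17.200 → Σnom=-0.460; wc +0.150/-0.150 → slack +0.500/-0.500; half-tol=0.150, Σhalf²=0.145000
  +C: nom +14.200 → Σnom=13.740; wc +0.320/-0.320 → slack +0.820/-0.820; half-tol=0.320, Σhalf²=0.247400
  +D: nom +24.860 → Σnom=38.600; wc +0.060/-0.202 → slack +0.880/-1.022; half-tol=0.131, Σhalf²=0.264561
Nominal = 38.600. Worst-case = [38.600 - 1.022, 38.600 + 0.880] = [37.578, 39.480]. RSS = √0.264561 = 0.514.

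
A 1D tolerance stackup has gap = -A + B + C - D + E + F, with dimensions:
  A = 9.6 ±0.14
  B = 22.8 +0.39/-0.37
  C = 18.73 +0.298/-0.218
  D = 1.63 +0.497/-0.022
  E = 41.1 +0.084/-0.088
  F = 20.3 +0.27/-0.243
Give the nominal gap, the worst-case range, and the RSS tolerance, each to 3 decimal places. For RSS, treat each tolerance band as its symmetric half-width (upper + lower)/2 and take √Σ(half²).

Stack each dimension's contribution:
  -A: nom -9.600 → Σnom=-9.600; wc +0.140/-0.140 → slack +0.140/-0.140; half-tol=0.140, Σhalf²=0.019600
  +B: nom +22.800 → Σnom=13.200; wc +0.390/-0.370 → slack +0.530/-0.510; half-tol=0.380, Σhalf²=0.164000
  +C: nom +18.730 → Σnom=31.930; wc +0.298/-0.218 → slack +0.828/-0.728; half-tol=0.258, Σhalf²=0.230564
  -D: nom -1.630 → Σnom=30.300; wc +0.022/-0.497 → slack +0.850/-1.225; half-tol=0.260, Σhalf²=0.297904
  +E: nom +41.100 → Σnom=71.400; wc +0.084/-0.088 → slack +0.934/-1.313; half-tol=0.086, Σhalf²=0.305300
  +F: nom +20.300 → Σnom=91.700; wc +0.270/-0.243 → slack +1.204/-1.556; half-tol=0.257, Σhalf²=0.371092
Nominal = 91.700. Worst-case = [91.700 - 1.556, 91.700 + 1.204] = [90.144, 92.904]. RSS = √0.371092 = 0.609.

nominal=91.700 wc=[90.144,92.904] rss=0.609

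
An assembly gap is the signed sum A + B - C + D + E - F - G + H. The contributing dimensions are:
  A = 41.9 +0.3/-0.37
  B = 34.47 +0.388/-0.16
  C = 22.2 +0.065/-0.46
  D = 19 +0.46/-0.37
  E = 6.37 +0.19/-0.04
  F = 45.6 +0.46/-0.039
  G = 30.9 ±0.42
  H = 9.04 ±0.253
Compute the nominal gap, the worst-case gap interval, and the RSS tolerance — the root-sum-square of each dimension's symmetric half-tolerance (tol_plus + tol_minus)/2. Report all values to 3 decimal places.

Stack each dimension's contribution:
  +A: nom +41.900 → Σnom=41.900; wc +0.300/-0.370 → slack +0.300/-0.370; half-tol=0.335, Σhalf²=0.112225
  +B: nom +34.470 → Σnom=76.370; wc +0.388/-0.160 → slack +0.688/-0.530; half-tol=0.274, Σhalf²=0.187301
  -C: nom -22.200 → Σnom=54.170; wc +0.460/-0.065 → slack +1.148/-0.595; half-tol=0.263, Σhalf²=0.256207
  +D: nom +19.000 → Σnom=73.170; wc +0.460/-0.370 → slack +1.608/-0.965; half-tol=0.415, Σhalf²=0.428432
  +E: nom +6.370 → Σnom=79.540; wc +0.190/-0.040 → slack +1.798/-1.005; half-tol=0.115, Σhalf²=0.441657
  -F: nom -45.600 → Σnom=33.940; wc +0.039/-0.460 → slack +1.837/-1.465; half-tol=0.249, Σhalf²=0.503907
  -G: nom -30.900 → Σnom=3.040; wc +0.420/-0.420 → slack +2.257/-1.885; half-tol=0.420, Σhalf²=0.680307
  +H: nom +9.040 → Σnom=12.080; wc +0.253/-0.253 → slack +2.510/-2.138; half-tol=0.253, Σhalf²=0.744316
Nominal = 12.080. Worst-case = [12.080 - 2.138, 12.080 + 2.510] = [9.942, 14.590]. RSS = √0.744316 = 0.863.

nominal=12.080 wc=[9.942,14.590] rss=0.863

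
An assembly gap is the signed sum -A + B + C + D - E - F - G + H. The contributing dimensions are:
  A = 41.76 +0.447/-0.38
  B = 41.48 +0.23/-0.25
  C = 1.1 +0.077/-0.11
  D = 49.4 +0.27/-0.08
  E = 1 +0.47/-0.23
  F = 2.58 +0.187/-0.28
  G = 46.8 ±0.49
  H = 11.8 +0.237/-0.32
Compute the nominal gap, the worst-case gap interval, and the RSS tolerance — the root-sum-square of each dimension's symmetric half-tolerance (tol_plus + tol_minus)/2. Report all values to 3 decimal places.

Stack each dimension's contribution:
  -A: nom -41.760 → Σnom=-41.760; wc +0.380/-0.447 → slack +0.380/-0.447; half-tol=0.413, Σhalf²=0.170982
  +B: nom +41.480 → Σnom=-0.280; wc +0.230/-0.250 → slack +0.610/-0.697; half-tol=0.240, Σhalf²=0.228582
  +C: nom +1.100 → Σnom=0.820; wc +0.077/-0.110 → slack +0.687/-0.807; half-tol=0.093, Σhalf²=0.237324
  +D: nom +49.400 → Σnom=50.220; wc +0.270/-0.080 → slack +0.957/-0.887; half-tol=0.175, Σhalf²=0.267950
  -E: nom -1.000 → Σnom=49.220; wc +0.230/-0.470 → slack +1.187/-1.357; half-tol=0.350, Σhalf²=0.390450
  -F: nom -2.580 → Σnom=46.640; wc +0.280/-0.187 → slack +1.467/-1.544; half-tol=0.234, Σhalf²=0.444972
  -G: nom -46.800 → Σnom=-0.160; wc +0.490/-0.490 → slack +1.957/-2.034; half-tol=0.490, Σhalf²=0.685072
  +H: nom +11.800 → Σnom=11.640; wc +0.237/-0.320 → slack +2.194/-2.354; half-tol=0.278, Σhalf²=0.762634
Nominal = 11.640. Worst-case = [11.640 - 2.354, 11.640 + 2.194] = [9.286, 13.834]. RSS = √0.762634 = 0.873.

nominal=11.640 wc=[9.286,13.834] rss=0.873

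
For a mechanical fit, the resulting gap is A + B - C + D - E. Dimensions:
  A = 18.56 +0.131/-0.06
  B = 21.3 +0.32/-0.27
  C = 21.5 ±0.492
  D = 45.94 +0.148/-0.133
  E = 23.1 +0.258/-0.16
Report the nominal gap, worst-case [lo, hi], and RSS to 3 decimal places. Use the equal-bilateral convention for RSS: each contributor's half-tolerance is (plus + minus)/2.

nominal=41.200 wc=[39.987,42.451] rss=0.634

Stack each dimension's contribution:
  +A: nom +18.560 → Σnom=18.560; wc +0.131/-0.060 → slack +0.131/-0.060; half-tol=0.096, Σhalf²=0.009120
  +B: nom +21.300 → Σnom=39.860; wc +0.320/-0.270 → slack +0.451/-0.330; half-tol=0.295, Σhalf²=0.096145
  -C: nom -21.500 → Σnom=18.360; wc +0.492/-0.492 → slack +0.943/-0.822; half-tol=0.492, Σhalf²=0.338209
  +D: nom +45.940 → Σnom=64.300; wc +0.148/-0.133 → slack +1.091/-0.955; half-tol=0.141, Σhalf²=0.357950
  -E: nom -23.100 → Σnom=41.200; wc +0.160/-0.258 → slack +1.251/-1.213; half-tol=0.209, Σhalf²=0.401631
Nominal = 41.200. Worst-case = [41.200 - 1.213, 41.200 + 1.251] = [39.987, 42.451]. RSS = √0.401631 = 0.634.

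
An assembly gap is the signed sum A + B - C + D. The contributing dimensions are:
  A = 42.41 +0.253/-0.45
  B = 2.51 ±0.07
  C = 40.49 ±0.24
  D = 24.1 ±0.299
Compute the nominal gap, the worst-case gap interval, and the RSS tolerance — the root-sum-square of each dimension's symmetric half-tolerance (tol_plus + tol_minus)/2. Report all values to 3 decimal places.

Stack each dimension's contribution:
  +A: nom +42.410 → Σnom=42.410; wc +0.253/-0.450 → slack +0.253/-0.450; half-tol=0.352, Σhalf²=0.123552
  +B: nom +2.510 → Σnom=44.920; wc +0.070/-0.070 → slack +0.323/-0.520; half-tol=0.070, Σhalf²=0.128452
  -C: nom -40.490 → Σnom=4.430; wc +0.240/-0.240 → slack +0.563/-0.760; half-tol=0.240, Σhalf²=0.186052
  +D: nom +24.100 → Σnom=28.530; wc +0.299/-0.299 → slack +0.862/-1.059; half-tol=0.299, Σhalf²=0.275453
Nominal = 28.530. Worst-case = [28.530 - 1.059, 28.530 + 0.862] = [27.471, 29.392]. RSS = √0.275453 = 0.525.

nominal=28.530 wc=[27.471,29.392] rss=0.525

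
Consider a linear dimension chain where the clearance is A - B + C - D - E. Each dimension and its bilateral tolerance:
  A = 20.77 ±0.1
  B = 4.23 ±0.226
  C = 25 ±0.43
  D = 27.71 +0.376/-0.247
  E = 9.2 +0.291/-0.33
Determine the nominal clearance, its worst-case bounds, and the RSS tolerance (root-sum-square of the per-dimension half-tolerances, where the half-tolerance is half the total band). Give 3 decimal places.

nominal=4.630 wc=[3.207,5.963] rss=0.663

Stack each dimension's contribution:
  +A: nom +20.770 → Σnom=20.770; wc +0.100/-0.100 → slack +0.100/-0.100; half-tol=0.100, Σhalf²=0.010000
  -B: nom -4.230 → Σnom=16.540; wc +0.226/-0.226 → slack +0.326/-0.326; half-tol=0.226, Σhalf²=0.061076
  +C: nom +25.000 → Σnom=41.540; wc +0.430/-0.430 → slack +0.756/-0.756; half-tol=0.430, Σhalf²=0.245976
  -D: nom -27.710 → Σnom=13.830; wc +0.247/-0.376 → slack +1.003/-1.132; half-tol=0.311, Σhalf²=0.343008
  -E: nom -9.200 → Σnom=4.630; wc +0.330/-0.291 → slack +1.333/-1.423; half-tol=0.310, Σhalf²=0.439418
Nominal = 4.630. Worst-case = [4.630 - 1.423, 4.630 + 1.333] = [3.207, 5.963]. RSS = √0.439418 = 0.663.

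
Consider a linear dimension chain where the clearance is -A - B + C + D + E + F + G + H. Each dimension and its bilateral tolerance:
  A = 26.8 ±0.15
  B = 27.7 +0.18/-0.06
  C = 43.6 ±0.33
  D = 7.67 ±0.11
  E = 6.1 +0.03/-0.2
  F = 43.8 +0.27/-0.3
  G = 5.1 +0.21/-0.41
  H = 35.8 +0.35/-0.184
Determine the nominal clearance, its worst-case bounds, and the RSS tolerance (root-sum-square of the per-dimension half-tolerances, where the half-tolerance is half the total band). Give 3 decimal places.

Stack each dimension's contribution:
  -A: nom -26.800 → Σnom=-26.800; wc +0.150/-0.150 → slack +0.150/-0.150; half-tol=0.150, Σhalf²=0.022500
  -B: nom -27.700 → Σnom=-54.500; wc +0.060/-0.180 → slack +0.210/-0.330; half-tol=0.120, Σhalf²=0.036900
  +C: nom +43.600 → Σnom=-10.900; wc +0.330/-0.330 → slack +0.540/-0.660; half-tol=0.330, Σhalf²=0.145800
  +D: nom +7.670 → Σnom=-3.230; wc +0.110/-0.110 → slack +0.650/-0.770; half-tol=0.110, Σhalf²=0.157900
  +E: nom +6.100 → Σnom=2.870; wc +0.030/-0.200 → slack +0.680/-0.970; half-tol=0.115, Σhalf²=0.171125
  +F: nom +43.800 → Σnom=46.670; wc +0.270/-0.300 → slack +0.950/-1.270; half-tol=0.285, Σhalf²=0.252350
  +G: nom +5.100 → Σnom=51.770; wc +0.210/-0.410 → slack +1.160/-1.680; half-tol=0.310, Σhalf²=0.348450
  +H: nom +35.800 → Σnom=87.570; wc +0.350/-0.184 → slack +1.510/-1.864; half-tol=0.267, Σhalf²=0.419739
Nominal = 87.570. Worst-case = [87.570 - 1.864, 87.570 + 1.510] = [85.706, 89.080]. RSS = √0.419739 = 0.648.

nominal=87.570 wc=[85.706,89.080] rss=0.648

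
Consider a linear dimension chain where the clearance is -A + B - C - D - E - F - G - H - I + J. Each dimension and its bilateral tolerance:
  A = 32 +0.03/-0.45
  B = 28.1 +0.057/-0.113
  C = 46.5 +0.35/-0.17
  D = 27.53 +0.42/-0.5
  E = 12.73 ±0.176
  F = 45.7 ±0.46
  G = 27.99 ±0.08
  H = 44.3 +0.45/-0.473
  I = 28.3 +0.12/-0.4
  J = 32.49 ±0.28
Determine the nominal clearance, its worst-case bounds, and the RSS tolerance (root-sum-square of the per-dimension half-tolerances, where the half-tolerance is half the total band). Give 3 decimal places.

nominal=-204.460 wc=[-206.939,-201.414] rss=0.976

Stack each dimension's contribution:
  -A: nom -32.000 → Σnom=-32.000; wc +0.450/-0.030 → slack +0.450/-0.030; half-tol=0.240, Σhalf²=0.057600
  +B: nom +28.100 → Σnom=-3.900; wc +0.057/-0.113 → slack +0.507/-0.143; half-tol=0.085, Σhalf²=0.064825
  -C: nom -46.500 → Σnom=-50.400; wc +0.170/-0.350 → slack +0.677/-0.493; half-tol=0.260, Σhalf²=0.132425
  -D: nom -27.530 → Σnom=-77.930; wc +0.500/-0.420 → slack +1.177/-0.913; half-tol=0.460, Σhalf²=0.344025
  -E: nom -12.730 → Σnom=-90.660; wc +0.176/-0.176 → slack +1.353/-1.089; half-tol=0.176, Σhalf²=0.375001
  -F: nom -45.700 → Σnom=-136.360; wc +0.460/-0.460 → slack +1.813/-1.549; half-tol=0.460, Σhalf²=0.586601
  -G: nom -27.990 → Σnom=-164.350; wc +0.080/-0.080 → slack +1.893/-1.629; half-tol=0.080, Σhalf²=0.593001
  -H: nom -44.300 → Σnom=-208.650; wc +0.473/-0.450 → slack +2.366/-2.079; half-tol=0.462, Σhalf²=0.805983
  -I: nom -28.300 → Σnom=-236.950; wc +0.400/-0.120 → slack +2.766/-2.199; half-tol=0.260, Σhalf²=0.873583
  +J: nom +32.490 → Σnom=-204.460; wc +0.280/-0.280 → slack +3.046/-2.479; half-tol=0.280, Σhalf²=0.951983
Nominal = -204.460. Worst-case = [-204.460 - 2.479, -204.460 + 3.046] = [-206.939, -201.414]. RSS = √0.951983 = 0.976.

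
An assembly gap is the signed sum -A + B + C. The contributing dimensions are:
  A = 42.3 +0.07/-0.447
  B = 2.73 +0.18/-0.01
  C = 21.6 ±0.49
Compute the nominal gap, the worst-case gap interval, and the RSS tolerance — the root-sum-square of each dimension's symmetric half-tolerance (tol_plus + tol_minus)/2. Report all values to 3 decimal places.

nominal=-17.970 wc=[-18.540,-16.853] rss=0.562

Stack each dimension's contribution:
  -A: nom -42.300 → Σnom=-42.300; wc +0.447/-0.070 → slack +0.447/-0.070; half-tol=0.259, Σhalf²=0.066822
  +B: nom +2.730 → Σnom=-39.570; wc +0.180/-0.010 → slack +0.627/-0.080; half-tol=0.095, Σhalf²=0.075847
  +C: nom +21.600 → Σnom=-17.970; wc +0.490/-0.490 → slack +1.117/-0.570; half-tol=0.490, Σhalf²=0.315947
Nominal = -17.970. Worst-case = [-17.970 - 0.570, -17.970 + 1.117] = [-18.540, -16.853]. RSS = √0.315947 = 0.562.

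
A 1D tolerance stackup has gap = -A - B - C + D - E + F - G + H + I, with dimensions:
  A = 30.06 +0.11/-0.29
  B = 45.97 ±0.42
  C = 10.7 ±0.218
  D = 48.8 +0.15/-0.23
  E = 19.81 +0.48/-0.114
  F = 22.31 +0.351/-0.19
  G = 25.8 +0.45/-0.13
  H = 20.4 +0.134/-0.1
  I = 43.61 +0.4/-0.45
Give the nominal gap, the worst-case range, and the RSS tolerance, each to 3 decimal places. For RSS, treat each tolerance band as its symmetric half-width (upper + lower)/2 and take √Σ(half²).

nominal=2.780 wc=[0.132,4.987] rss=0.860

Stack each dimension's contribution:
  -A: nom -30.060 → Σnom=-30.060; wc +0.290/-0.110 → slack +0.290/-0.110; half-tol=0.200, Σhalf²=0.040000
  -B: nom -45.970 → Σnom=-76.030; wc +0.420/-0.420 → slack +0.710/-0.530; half-tol=0.420, Σhalf²=0.216400
  -C: nom -10.700 → Σnom=-86.730; wc +0.218/-0.218 → slack +0.928/-0.748; half-tol=0.218, Σhalf²=0.263924
  +D: nom +48.800 → Σnom=-37.930; wc +0.150/-0.230 → slack +1.078/-0.978; half-tol=0.190, Σhalf²=0.300024
  -E: nom -19.810 → Σnom=-57.740; wc +0.114/-0.480 → slack +1.192/-1.458; half-tol=0.297, Σhalf²=0.388233
  +F: nom +22.310 → Σnom=-35.430; wc +0.351/-0.190 → slack +1.543/-1.648; half-tol=0.270, Σhalf²=0.461403
  -G: nom -25.800 → Σnom=-61.230; wc +0.130/-0.450 → slack +1.673/-2.098; half-tol=0.290, Σhalf²=0.545503
  +H: nom +20.400 → Σnom=-40.830; wc +0.134/-0.100 → slack +1.807/-2.198; half-tol=0.117, Σhalf²=0.559192
  +I: nom +43.610 → Σnom=2.780; wc +0.400/-0.450 → slack +2.207/-2.648; half-tol=0.425, Σhalf²=0.739817
Nominal = 2.780. Worst-case = [2.780 - 2.648, 2.780 + 2.207] = [0.132, 4.987]. RSS = √0.739817 = 0.860.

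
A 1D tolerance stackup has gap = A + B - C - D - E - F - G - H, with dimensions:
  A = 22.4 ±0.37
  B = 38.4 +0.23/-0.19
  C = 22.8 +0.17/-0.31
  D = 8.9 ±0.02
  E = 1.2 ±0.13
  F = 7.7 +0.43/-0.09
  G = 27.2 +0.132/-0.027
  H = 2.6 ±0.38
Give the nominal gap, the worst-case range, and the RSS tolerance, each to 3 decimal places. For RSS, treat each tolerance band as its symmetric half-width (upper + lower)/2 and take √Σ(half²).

Stack each dimension's contribution:
  +A: nom +22.400 → Σnom=22.400; wc +0.370/-0.370 → slack +0.370/-0.370; half-tol=0.370, Σhalf²=0.136900
  +B: nom +38.400 → Σnom=60.800; wc +0.230/-0.190 → slack +0.600/-0.560; half-tol=0.210, Σhalf²=0.181000
  -C: nom -22.800 → Σnom=38.000; wc +0.310/-0.170 → slack +0.910/-0.730; half-tol=0.240, Σhalf²=0.238600
  -D: nom -8.900 → Σnom=29.100; wc +0.020/-0.020 → slack +0.930/-0.750; half-tol=0.020, Σhalf²=0.239000
  -E: nom -1.200 → Σnom=27.900; wc +0.130/-0.130 → slack +1.060/-0.880; half-tol=0.130, Σhalf²=0.255900
  -F: nom -7.700 → Σnom=20.200; wc +0.090/-0.430 → slack +1.150/-1.310; half-tol=0.260, Σhalf²=0.323500
  -G: nom -27.200 → Σnom=-7.000; wc +0.027/-0.132 → slack +1.177/-1.442; half-tol=0.080, Σhalf²=0.329820
  -H: nom -2.600 → Σnom=-9.600; wc +0.380/-0.380 → slack +1.557/-1.822; half-tol=0.380, Σhalf²=0.474220
Nominal = -9.600. Worst-case = [-9.600 - 1.822, -9.600 + 1.557] = [-11.422, -8.043]. RSS = √0.474220 = 0.689.

nominal=-9.600 wc=[-11.422,-8.043] rss=0.689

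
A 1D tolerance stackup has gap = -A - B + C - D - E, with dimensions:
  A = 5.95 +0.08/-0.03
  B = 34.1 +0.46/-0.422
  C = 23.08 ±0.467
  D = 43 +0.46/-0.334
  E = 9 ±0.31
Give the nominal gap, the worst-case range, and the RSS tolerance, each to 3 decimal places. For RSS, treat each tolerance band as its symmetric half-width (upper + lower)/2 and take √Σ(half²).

Stack each dimension's contribution:
  -A: nom -5.950 → Σnom=-5.950; wc +0.030/-0.080 → slack +0.030/-0.080; half-tol=0.055, Σhalf²=0.003025
  -B: nom -34.100 → Σnom=-40.050; wc +0.422/-0.460 → slack +0.452/-0.540; half-tol=0.441, Σhalf²=0.197506
  +C: nom +23.080 → Σnom=-16.970; wc +0.467/-0.467 → slack +0.919/-1.007; half-tol=0.467, Σhalf²=0.415595
  -D: nom -43.000 → Σnom=-59.970; wc +0.334/-0.460 → slack +1.253/-1.467; half-tol=0.397, Σhalf²=0.573204
  -E: nom -9.000 → Σnom=-68.970; wc +0.310/-0.310 → slack +1.563/-1.777; half-tol=0.310, Σhalf²=0.669304
Nominal = -68.970. Worst-case = [-68.970 - 1.777, -68.970 + 1.563] = [-70.747, -67.407]. RSS = √0.669304 = 0.818.

nominal=-68.970 wc=[-70.747,-67.407] rss=0.818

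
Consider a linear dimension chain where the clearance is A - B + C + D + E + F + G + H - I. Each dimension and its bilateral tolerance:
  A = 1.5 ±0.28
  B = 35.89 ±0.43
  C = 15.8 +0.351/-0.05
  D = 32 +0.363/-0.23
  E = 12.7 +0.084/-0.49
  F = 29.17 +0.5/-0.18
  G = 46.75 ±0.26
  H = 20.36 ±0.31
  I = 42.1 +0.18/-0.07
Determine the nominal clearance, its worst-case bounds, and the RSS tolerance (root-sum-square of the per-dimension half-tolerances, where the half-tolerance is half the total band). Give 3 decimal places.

nominal=80.290 wc=[77.880,82.938] rss=0.877

Stack each dimension's contribution:
  +A: nom +1.500 → Σnom=1.500; wc +0.280/-0.280 → slack +0.280/-0.280; half-tol=0.280, Σhalf²=0.078400
  -B: nom -35.890 → Σnom=-34.390; wc +0.430/-0.430 → slack +0.710/-0.710; half-tol=0.430, Σhalf²=0.263300
  +C: nom +15.800 → Σnom=-18.590; wc +0.351/-0.050 → slack +1.061/-0.760; half-tol=0.200, Σhalf²=0.303500
  +D: nom +32.000 → Σnom=13.410; wc +0.363/-0.230 → slack +1.424/-0.990; half-tol=0.296, Σhalf²=0.391412
  +E: nom +12.700 → Σnom=26.110; wc +0.084/-0.490 → slack +1.508/-1.480; half-tol=0.287, Σhalf²=0.473781
  +F: nom +29.170 → Σnom=55.280; wc +0.500/-0.180 → slack +2.008/-1.660; half-tol=0.340, Σhalf²=0.589381
  +G: nom +46.750 → Σnom=102.030; wc +0.260/-0.260 → slack +2.268/-1.920; half-tol=0.260, Σhalf²=0.656981
  +H: nom +20.360 → Σnom=122.390; wc +0.310/-0.310 → slack +2.578/-2.230; half-tol=0.310, Σhalf²=0.753081
  -I: nom -42.100 → Σnom=80.290; wc +0.070/-0.180 → slack +2.648/-2.410; half-tol=0.125, Σhalf²=0.768706
Nominal = 80.290. Worst-case = [80.290 - 2.410, 80.290 + 2.648] = [77.880, 82.938]. RSS = √0.768706 = 0.877.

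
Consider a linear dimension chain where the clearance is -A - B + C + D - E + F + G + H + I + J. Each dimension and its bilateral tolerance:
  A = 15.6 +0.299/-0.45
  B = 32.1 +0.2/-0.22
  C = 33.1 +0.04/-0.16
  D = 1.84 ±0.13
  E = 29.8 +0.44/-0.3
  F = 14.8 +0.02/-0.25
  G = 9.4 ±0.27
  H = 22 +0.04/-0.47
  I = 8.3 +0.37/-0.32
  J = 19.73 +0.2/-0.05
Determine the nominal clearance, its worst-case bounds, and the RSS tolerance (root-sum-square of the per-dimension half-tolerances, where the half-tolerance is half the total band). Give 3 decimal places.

nominal=31.670 wc=[29.081,33.710] rss=0.799

Stack each dimension's contribution:
  -A: nom -15.600 → Σnom=-15.600; wc +0.450/-0.299 → slack +0.450/-0.299; half-tol=0.374, Σhalf²=0.140250
  -B: nom -32.100 → Σnom=-47.700; wc +0.220/-0.200 → slack +0.670/-0.499; half-tol=0.210, Σhalf²=0.184350
  +C: nom +33.100 → Σnom=-14.600; wc +0.040/-0.160 → slack +0.710/-0.659; half-tol=0.100, Σhalf²=0.194350
  +D: nom +1.840 → Σnom=-12.760; wc +0.130/-0.130 → slack +0.840/-0.789; half-tol=0.130, Σhalf²=0.211250
  -E: nom -29.800 → Σnom=-42.560; wc +0.300/-0.440 → slack +1.140/-1.229; half-tol=0.370, Σhalf²=0.348150
  +F: nom +14.800 → Σnom=-27.760; wc +0.020/-0.250 → slack +1.160/-1.479; half-tol=0.135, Σhalf²=0.366375
  +G: nom +9.400 → Σnom=-18.360; wc +0.270/-0.270 → slack +1.430/-1.749; half-tol=0.270, Σhalf²=0.439275
  +H: nom +22.000 → Σnom=3.640; wc +0.040/-0.470 → slack +1.470/-2.219; half-tol=0.255, Σhalf²=0.504300
  +I: nom +8.300 → Σnom=11.940; wc +0.370/-0.320 → slack +1.840/-2.539; half-tol=0.345, Σhalf²=0.623325
  +J: nom +19.730 → Σnom=31.670; wc +0.200/-0.050 → slack +2.040/-2.589; half-tol=0.125, Σhalf²=0.638950
Nominal = 31.670. Worst-case = [31.670 - 2.589, 31.670 + 2.040] = [29.081, 33.710]. RSS = √0.638950 = 0.799.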